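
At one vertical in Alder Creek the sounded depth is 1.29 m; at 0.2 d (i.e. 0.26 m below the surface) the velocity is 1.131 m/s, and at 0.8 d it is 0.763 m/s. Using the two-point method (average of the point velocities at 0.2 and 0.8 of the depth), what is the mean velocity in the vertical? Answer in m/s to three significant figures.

0.947 m/s

v̄ = (1.131 + 0.763) / 2 = 0.9470 m/s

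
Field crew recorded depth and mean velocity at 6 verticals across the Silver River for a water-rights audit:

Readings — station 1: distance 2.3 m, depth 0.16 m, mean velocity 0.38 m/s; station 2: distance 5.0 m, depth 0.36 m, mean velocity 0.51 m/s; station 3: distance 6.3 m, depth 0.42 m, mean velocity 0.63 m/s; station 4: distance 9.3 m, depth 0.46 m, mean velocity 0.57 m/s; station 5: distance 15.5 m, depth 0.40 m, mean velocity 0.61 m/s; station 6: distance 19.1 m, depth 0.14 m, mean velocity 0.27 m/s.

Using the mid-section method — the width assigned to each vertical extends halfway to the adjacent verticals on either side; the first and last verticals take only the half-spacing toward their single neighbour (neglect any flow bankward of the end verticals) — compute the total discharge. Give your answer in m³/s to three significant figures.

3.49 m³/s

w_1 = (5.0 − 2.3)/2 = 1.35 m; q_1 = 0.38 × 0.16 × 1.35 = 0.08208 m³/s
w_2 = (6.3 − 2.3)/2 = 2 m; q_2 = 0.51 × 0.36 × 2 = 0.3672 m³/s
w_3 = (9.3 − 5.0)/2 = 2.15 m; q_3 = 0.63 × 0.42 × 2.15 = 0.5689 m³/s
w_4 = (15.5 − 6.3)/2 = 4.6 m; q_4 = 0.57 × 0.46 × 4.6 = 1.206 m³/s
w_5 = (19.1 − 9.3)/2 = 4.9 m; q_5 = 0.61 × 0.40 × 4.9 = 1.196 m³/s
w_6 = (19.1 − 15.5)/2 = 1.8 m; q_6 = 0.27 × 0.14 × 1.8 = 0.06804 m³/s
Q = Σ qᵢ = 3.488 m³/s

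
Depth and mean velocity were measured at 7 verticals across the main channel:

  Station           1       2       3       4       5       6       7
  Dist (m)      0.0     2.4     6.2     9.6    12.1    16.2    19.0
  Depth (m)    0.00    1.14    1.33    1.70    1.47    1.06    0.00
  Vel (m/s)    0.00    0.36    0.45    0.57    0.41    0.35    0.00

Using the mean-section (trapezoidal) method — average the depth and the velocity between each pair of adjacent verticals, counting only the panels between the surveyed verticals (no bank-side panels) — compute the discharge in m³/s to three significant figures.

8.95 m³/s

Panel 1-2: Δb = 2.4 m, d̄ = (0.00+1.14)/2 = 0.57, v̄ = (0.00+0.36)/2 = 0.18 → q = 2.4×0.57×0.18 = 0.2462 m³/s
Panel 2-3: Δb = 3.8 m, d̄ = (1.14+1.33)/2 = 1.235, v̄ = (0.36+0.45)/2 = 0.405 → q = 3.8×1.235×0.405 = 1.901 m³/s
Panel 3-4: Δb = 3.4 m, d̄ = (1.33+1.70)/2 = 1.515, v̄ = (0.45+0.57)/2 = 0.51 → q = 3.4×1.515×0.51 = 2.627 m³/s
Panel 4-5: Δb = 2.5 m, d̄ = (1.70+1.47)/2 = 1.585, v̄ = (0.57+0.41)/2 = 0.49 → q = 2.5×1.585×0.49 = 1.942 m³/s
Panel 5-6: Δb = 4.1 m, d̄ = (1.47+1.06)/2 = 1.265, v̄ = (0.41+0.35)/2 = 0.38 → q = 4.1×1.265×0.38 = 1.971 m³/s
Panel 6-7: Δb = 2.8 m, d̄ = (1.06+0.00)/2 = 0.53, v̄ = (0.35+0.00)/2 = 0.175 → q = 2.8×0.53×0.175 = 0.2597 m³/s
Q = Σ q = 8.946 m³/s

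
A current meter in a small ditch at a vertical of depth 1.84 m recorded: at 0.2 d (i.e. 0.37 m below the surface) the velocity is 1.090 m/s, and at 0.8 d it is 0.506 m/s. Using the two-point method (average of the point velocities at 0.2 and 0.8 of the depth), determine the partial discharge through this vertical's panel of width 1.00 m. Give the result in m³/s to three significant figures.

v̄ = (1.090 + 0.506) / 2 = 0.7980 m/s
q = v̄ × d × w = 0.7980 × 1.84 × 1.00 = 1.468 m³/s

1.47 m³/s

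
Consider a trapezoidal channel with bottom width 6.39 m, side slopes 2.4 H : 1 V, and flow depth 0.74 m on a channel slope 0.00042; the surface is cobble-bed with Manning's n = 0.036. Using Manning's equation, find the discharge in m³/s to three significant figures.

2.42 m³/s

A = (b + z·y)·y = (6.39 + 2.4×0.74)×0.74 = 6.043 m²
P = b + 2y√(1+z²) = 6.39 + 2×0.74×√(1+2.4²) = 10.24 m
R = A/P = 6.043/10.24 = 0.5902 m
Q = (1/n)·A·R^(2/3)·S^(1/2) = (1/0.036) × 6.043 × 0.5902^(2/3) × 0.00042^(1/2) = 2.421 m³/s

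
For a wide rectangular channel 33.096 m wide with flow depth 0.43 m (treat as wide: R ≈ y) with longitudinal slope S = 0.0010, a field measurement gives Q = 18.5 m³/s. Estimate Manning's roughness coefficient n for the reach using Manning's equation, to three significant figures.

0.0139

A = b·y = 33.096 × 0.43 = 14.23 m²
Wide channel: R ≈ y = 0.43 m
n = (1/Q)·A·R^(2/3)·S^(1/2) = (1/18.5) × 14.23 × 0.5697 × 0.03162 = 0.01386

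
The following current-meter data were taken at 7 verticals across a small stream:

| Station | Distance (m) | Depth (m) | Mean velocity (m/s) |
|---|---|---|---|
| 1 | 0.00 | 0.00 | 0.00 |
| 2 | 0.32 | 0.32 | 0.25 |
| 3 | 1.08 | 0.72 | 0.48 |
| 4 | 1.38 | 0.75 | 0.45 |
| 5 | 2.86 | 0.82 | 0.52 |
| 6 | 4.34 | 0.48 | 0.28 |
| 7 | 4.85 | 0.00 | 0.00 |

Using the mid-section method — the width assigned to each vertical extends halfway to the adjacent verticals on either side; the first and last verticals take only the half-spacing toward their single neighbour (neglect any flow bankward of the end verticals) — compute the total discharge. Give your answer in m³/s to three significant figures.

w_2 = (1.08 − 0.00)/2 = 0.54 m; q_2 = 0.25 × 0.32 × 0.54 = 0.04320 m³/s
w_3 = (1.38 − 0.32)/2 = 0.53 m; q_3 = 0.48 × 0.72 × 0.53 = 0.1832 m³/s
w_4 = (2.86 − 1.08)/2 = 0.89 m; q_4 = 0.45 × 0.75 × 0.89 = 0.3004 m³/s
w_5 = (4.34 − 1.38)/2 = 1.48 m; q_5 = 0.52 × 0.82 × 1.48 = 0.6311 m³/s
w_6 = (4.85 − 2.86)/2 = 0.995 m; q_6 = 0.28 × 0.48 × 0.995 = 0.1337 m³/s
Stations 1, 7 contribute zero (depth or velocity is 0).
Q = Σ qᵢ = 1.292 m³/s

1.29 m³/s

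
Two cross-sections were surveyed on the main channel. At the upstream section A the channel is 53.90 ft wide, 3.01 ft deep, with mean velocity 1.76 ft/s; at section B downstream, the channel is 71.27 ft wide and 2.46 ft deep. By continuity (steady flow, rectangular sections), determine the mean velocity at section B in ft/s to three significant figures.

Q = A₁V₁ = (53.90×3.01) × 1.76 = 285.5 ft³/s
A₂ = 71.27 × 2.46 = 175.3 ft²
V₂ = Q/A₂ = 285.5/175.3 = 1.629 ft/s

1.63 ft/s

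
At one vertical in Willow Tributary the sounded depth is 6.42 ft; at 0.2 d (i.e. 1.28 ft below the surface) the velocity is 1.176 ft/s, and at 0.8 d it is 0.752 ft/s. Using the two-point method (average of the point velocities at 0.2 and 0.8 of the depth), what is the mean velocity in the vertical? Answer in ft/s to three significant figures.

0.964 ft/s

v̄ = (1.176 + 0.752) / 2 = 0.9640 ft/s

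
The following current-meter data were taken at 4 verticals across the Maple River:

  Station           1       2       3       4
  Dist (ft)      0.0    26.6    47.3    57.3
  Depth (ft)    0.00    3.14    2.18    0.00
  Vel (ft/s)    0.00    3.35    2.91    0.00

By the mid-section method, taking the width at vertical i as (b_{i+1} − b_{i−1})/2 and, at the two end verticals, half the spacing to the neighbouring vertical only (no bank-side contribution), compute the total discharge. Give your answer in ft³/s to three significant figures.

346 ft³/s

w_2 = (47.3 − 0.0)/2 = 23.65 ft; q_2 = 3.35 × 3.14 × 23.65 = 248.8 ft³/s
w_3 = (57.3 − 26.6)/2 = 15.35 ft; q_3 = 2.91 × 2.18 × 15.35 = 97.38 ft³/s
Stations 1, 4 contribute zero (depth or velocity is 0).
Q = Σ qᵢ = 346.2 ft³/s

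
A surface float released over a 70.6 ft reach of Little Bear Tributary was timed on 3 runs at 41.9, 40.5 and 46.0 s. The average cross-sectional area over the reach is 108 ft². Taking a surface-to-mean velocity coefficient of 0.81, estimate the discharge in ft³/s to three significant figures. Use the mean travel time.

144 ft³/s

t̄ = (41.9 + 40.5 + 46.0) / 3 = 42.8 s
v_surface = L / t̄ = 70.6 / 42.8 = 1.650 ft/s
v_mean = 0.81 × 1.650 = 1.336 ft/s
Q = A × v_mean = 108 × 1.336 = 144.3 ft³/s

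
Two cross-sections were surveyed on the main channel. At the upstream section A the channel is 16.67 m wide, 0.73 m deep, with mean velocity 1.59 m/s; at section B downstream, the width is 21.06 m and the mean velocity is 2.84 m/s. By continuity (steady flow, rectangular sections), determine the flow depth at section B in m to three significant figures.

0.324 m

Q = A₁V₁ = (16.67×0.73) × 1.59 = 19.35 m³/s
d₂ = Q/(b₂ V₂) = 19.35/(21.06×2.84) = 0.3235 m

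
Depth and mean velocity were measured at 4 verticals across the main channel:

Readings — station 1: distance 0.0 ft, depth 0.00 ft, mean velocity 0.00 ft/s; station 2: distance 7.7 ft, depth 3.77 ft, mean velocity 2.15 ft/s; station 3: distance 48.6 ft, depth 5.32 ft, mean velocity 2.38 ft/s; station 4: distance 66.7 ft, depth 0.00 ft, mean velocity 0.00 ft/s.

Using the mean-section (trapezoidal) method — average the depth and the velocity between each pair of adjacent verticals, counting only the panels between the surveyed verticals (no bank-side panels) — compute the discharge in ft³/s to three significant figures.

Panel 1-2: Δb = 7.7 ft, d̄ = (0.00+3.77)/2 = 1.885, v̄ = (0.00+2.15)/2 = 1.075 → q = 7.7×1.885×1.075 = 15.60 ft³/s
Panel 2-3: Δb = 40.9 ft, d̄ = (3.77+5.32)/2 = 4.545, v̄ = (2.15+2.38)/2 = 2.265 → q = 40.9×4.545×2.265 = 421.0 ft³/s
Panel 3-4: Δb = 18.1 ft, d̄ = (5.32+0.00)/2 = 2.66, v̄ = (2.38+0.00)/2 = 1.19 → q = 18.1×2.66×1.19 = 57.29 ft³/s
Q = Σ q = 493.9 ft³/s

494 ft³/s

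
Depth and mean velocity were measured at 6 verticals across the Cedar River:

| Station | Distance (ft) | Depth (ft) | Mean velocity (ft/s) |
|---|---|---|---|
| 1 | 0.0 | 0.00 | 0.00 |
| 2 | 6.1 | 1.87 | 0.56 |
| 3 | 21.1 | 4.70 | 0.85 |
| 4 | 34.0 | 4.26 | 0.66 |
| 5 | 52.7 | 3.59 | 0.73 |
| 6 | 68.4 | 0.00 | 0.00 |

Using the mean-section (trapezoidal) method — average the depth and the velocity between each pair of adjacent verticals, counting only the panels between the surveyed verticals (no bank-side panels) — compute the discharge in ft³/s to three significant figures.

Panel 1-2: Δb = 6.1 ft, d̄ = (0.00+1.87)/2 = 0.935, v̄ = (0.00+0.56)/2 = 0.28 → q = 6.1×0.935×0.28 = 1.597 ft³/s
Panel 2-3: Δb = 15 ft, d̄ = (1.87+4.70)/2 = 3.285, v̄ = (0.56+0.85)/2 = 0.705 → q = 15×3.285×0.705 = 34.74 ft³/s
Panel 3-4: Δb = 12.9 ft, d̄ = (4.70+4.26)/2 = 4.48, v̄ = (0.85+0.66)/2 = 0.755 → q = 12.9×4.48×0.755 = 43.63 ft³/s
Panel 4-5: Δb = 18.7 ft, d̄ = (4.26+3.59)/2 = 3.925, v̄ = (0.66+0.73)/2 = 0.695 → q = 18.7×3.925×0.695 = 51.01 ft³/s
Panel 5-6: Δb = 15.7 ft, d̄ = (3.59+0.00)/2 = 1.795, v̄ = (0.73+0.00)/2 = 0.365 → q = 15.7×1.795×0.365 = 10.29 ft³/s
Q = Σ q = 141.3 ft³/s

141 ft³/s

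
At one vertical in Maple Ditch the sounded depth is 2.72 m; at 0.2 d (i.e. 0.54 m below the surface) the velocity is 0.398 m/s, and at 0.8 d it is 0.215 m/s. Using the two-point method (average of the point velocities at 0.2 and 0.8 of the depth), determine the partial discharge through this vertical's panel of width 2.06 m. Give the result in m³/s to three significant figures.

v̄ = (0.398 + 0.215) / 2 = 0.3065 m/s
q = v̄ × d × w = 0.3065 × 2.72 × 2.06 = 1.717 m³/s

1.72 m³/s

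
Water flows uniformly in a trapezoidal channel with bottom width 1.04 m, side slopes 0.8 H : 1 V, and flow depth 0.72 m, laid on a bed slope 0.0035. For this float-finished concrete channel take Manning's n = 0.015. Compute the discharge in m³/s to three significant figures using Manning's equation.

A = (b + z·y)·y = (1.04 + 0.8×0.72)×0.72 = 1.164 m²
P = b + 2y√(1+z²) = 1.04 + 2×0.72×√(1+0.8²) = 2.884 m
R = A/P = 1.164/2.884 = 0.4034 m
Q = (1/n)·A·R^(2/3)·S^(1/2) = (1/0.015) × 1.164 × 0.4034^(2/3) × 0.0035^(1/2) = 2.505 m³/s

2.51 m³/s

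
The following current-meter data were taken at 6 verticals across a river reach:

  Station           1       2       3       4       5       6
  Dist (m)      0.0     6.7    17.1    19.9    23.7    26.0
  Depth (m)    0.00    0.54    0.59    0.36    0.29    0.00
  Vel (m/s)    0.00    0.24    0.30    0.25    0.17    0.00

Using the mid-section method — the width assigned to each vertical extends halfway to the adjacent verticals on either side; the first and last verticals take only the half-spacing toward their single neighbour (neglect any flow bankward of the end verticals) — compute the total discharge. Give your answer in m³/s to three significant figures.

w_2 = (17.1 − 0.0)/2 = 8.55 m; q_2 = 0.24 × 0.54 × 8.55 = 1.108 m³/s
w_3 = (19.9 − 6.7)/2 = 6.6 m; q_3 = 0.30 × 0.59 × 6.6 = 1.168 m³/s
w_4 = (23.7 − 17.1)/2 = 3.3 m; q_4 = 0.25 × 0.36 × 3.3 = 0.2970 m³/s
w_5 = (26.0 − 19.9)/2 = 3.05 m; q_5 = 0.17 × 0.29 × 3.05 = 0.1504 m³/s
Stations 1, 6 contribute zero (depth or velocity is 0).
Q = Σ qᵢ = 2.724 m³/s

2.72 m³/s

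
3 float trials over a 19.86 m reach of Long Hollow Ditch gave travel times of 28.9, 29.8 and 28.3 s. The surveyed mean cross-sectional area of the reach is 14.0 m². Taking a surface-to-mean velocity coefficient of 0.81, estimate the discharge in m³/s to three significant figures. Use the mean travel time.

7.77 m³/s

t̄ = (28.9 + 29.8 + 28.3) / 3 = 29 s
v_surface = L / t̄ = 19.86 / 29 = 0.6848 m/s
v_mean = 0.81 × 0.6848 = 0.5547 m/s
Q = A × v_mean = 14.0 × 0.5547 = 7.766 m³/s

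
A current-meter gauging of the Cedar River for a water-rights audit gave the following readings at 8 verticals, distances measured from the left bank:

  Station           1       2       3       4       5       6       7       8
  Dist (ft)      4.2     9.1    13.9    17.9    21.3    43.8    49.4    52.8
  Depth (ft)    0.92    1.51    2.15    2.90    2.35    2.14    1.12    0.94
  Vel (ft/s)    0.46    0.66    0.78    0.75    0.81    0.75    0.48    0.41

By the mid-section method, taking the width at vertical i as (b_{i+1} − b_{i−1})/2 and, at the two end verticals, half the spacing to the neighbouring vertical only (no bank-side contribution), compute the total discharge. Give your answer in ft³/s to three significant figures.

w_1 = (9.1 − 4.2)/2 = 2.45 ft; q_1 = 0.46 × 0.92 × 2.45 = 1.037 ft³/s
w_2 = (13.9 − 4.2)/2 = 4.85 ft; q_2 = 0.66 × 1.51 × 4.85 = 4.834 ft³/s
w_3 = (17.9 − 9.1)/2 = 4.4 ft; q_3 = 0.78 × 2.15 × 4.4 = 7.379 ft³/s
w_4 = (21.3 − 13.9)/2 = 3.7 ft; q_4 = 0.75 × 2.90 × 3.7 = 8.048 ft³/s
w_5 = (43.8 − 17.9)/2 = 12.95 ft; q_5 = 0.81 × 2.35 × 12.95 = 24.65 ft³/s
w_6 = (49.4 − 21.3)/2 = 14.05 ft; q_6 = 0.75 × 2.14 × 14.05 = 22.55 ft³/s
w_7 = (52.8 − 43.8)/2 = 4.5 ft; q_7 = 0.48 × 1.12 × 4.5 = 2.419 ft³/s
w_8 = (52.8 − 49.4)/2 = 1.7 ft; q_8 = 0.41 × 0.94 × 1.7 = 0.6552 ft³/s
Q = Σ qᵢ = 71.57 ft³/s

71.6 ft³/s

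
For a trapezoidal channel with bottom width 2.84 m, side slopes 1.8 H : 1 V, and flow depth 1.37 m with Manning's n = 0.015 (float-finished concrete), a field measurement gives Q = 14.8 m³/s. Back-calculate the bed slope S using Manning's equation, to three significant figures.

A = (b + z·y)·y = (2.84 + 1.8×1.37)×1.37 = 7.269 m²
P = b + 2y√(1+z²) = 2.84 + 2×1.37×√(1+1.8²) = 8.482 m
R = A/P = 7.269/8.482 = 0.8570 m
S = (Q·n / (1·A·R^(2/3)))² = (14.8×0.015 / (1×7.269×0.9022))² = 0.001146

0.00115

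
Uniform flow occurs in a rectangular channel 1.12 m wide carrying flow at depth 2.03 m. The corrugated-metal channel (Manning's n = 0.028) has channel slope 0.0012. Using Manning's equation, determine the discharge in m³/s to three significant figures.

A = b·y = 1.12 × 2.03 = 2.274 m²
P = b + 2y = 1.12 + 2×2.03 = 5.180 m
R = A/P = 2.274/5.180 = 0.4389 m
Q = (1/n)·A·R^(2/3)·S^(1/2) = (1/0.028) × 2.274 × 0.4389^(2/3) × 0.0012^(1/2) = 1.625 m³/s

1.62 m³/s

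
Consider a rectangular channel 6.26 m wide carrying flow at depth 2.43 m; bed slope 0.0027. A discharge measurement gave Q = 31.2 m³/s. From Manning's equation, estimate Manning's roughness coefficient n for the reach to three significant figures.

0.0312

A = b·y = 6.26 × 2.43 = 15.21 m²
P = b + 2y = 6.26 + 2×2.43 = 11.12 m
R = A/P = 15.21/11.12 = 1.368 m
n = (1/Q)·A·R^(2/3)·S^(1/2) = (1/31.2) × 15.21 × 1.232 × 0.05196 = 0.03122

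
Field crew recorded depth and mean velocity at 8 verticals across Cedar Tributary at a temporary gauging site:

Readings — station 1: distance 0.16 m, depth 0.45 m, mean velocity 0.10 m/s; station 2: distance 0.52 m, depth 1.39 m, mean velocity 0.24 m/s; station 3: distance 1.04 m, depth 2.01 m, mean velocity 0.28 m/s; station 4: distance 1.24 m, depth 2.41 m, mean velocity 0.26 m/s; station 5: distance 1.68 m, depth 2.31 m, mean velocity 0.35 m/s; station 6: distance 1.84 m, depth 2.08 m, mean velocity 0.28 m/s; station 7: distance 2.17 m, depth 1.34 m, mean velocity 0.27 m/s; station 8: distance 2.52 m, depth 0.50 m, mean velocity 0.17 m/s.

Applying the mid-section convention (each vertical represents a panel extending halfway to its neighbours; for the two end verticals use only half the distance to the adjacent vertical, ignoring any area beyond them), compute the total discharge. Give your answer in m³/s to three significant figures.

w_1 = (0.52 − 0.16)/2 = 0.18 m; q_1 = 0.10 × 0.45 × 0.18 = 0.008100 m³/s
w_2 = (1.04 − 0.16)/2 = 0.44 m; q_2 = 0.24 × 1.39 × 0.44 = 0.1468 m³/s
w_3 = (1.24 − 0.52)/2 = 0.36 m; q_3 = 0.28 × 2.01 × 0.36 = 0.2026 m³/s
w_4 = (1.68 − 1.04)/2 = 0.32 m; q_4 = 0.26 × 2.41 × 0.32 = 0.2005 m³/s
w_5 = (1.84 − 1.24)/2 = 0.3 m; q_5 = 0.35 × 2.31 × 0.3 = 0.2426 m³/s
w_6 = (2.17 − 1.68)/2 = 0.245 m; q_6 = 0.28 × 2.08 × 0.245 = 0.1427 m³/s
w_7 = (2.52 − 1.84)/2 = 0.34 m; q_7 = 0.27 × 1.34 × 0.34 = 0.1230 m³/s
w_8 = (2.52 − 2.17)/2 = 0.175 m; q_8 = 0.17 × 0.50 × 0.175 = 0.01488 m³/s
Q = Σ qᵢ = 1.081 m³/s

1.08 m³/s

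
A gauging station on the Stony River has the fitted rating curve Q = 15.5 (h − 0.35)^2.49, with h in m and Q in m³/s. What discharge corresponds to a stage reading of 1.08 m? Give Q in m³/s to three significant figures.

Q = 15.5 × (1.08 − 0.35)^2.49 = 15.5 × 0.73^2.49 = 7.080 m³/s

7.08 m³/s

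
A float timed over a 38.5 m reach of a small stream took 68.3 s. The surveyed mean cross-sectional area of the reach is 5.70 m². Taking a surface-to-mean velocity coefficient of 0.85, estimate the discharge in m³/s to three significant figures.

2.73 m³/s

v_surface = L / t̄ = 38.5 / 68.3 = 0.5637 m/s
v_mean = 0.85 × 0.5637 = 0.4791 m/s
Q = A × v_mean = 5.70 × 0.4791 = 2.731 m³/s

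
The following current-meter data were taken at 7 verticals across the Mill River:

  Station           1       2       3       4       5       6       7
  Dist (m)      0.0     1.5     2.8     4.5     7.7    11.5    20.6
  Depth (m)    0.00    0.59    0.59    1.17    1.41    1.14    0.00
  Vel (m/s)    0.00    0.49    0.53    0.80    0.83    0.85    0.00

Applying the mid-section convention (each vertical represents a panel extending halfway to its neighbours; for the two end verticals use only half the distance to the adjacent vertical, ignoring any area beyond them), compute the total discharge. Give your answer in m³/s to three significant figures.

13.5 m³/s

w_2 = (2.8 − 0.0)/2 = 1.4 m; q_2 = 0.49 × 0.59 × 1.4 = 0.4047 m³/s
w_3 = (4.5 − 1.5)/2 = 1.5 m; q_3 = 0.53 × 0.59 × 1.5 = 0.4691 m³/s
w_4 = (7.7 − 2.8)/2 = 2.45 m; q_4 = 0.80 × 1.17 × 2.45 = 2.293 m³/s
w_5 = (11.5 − 4.5)/2 = 3.5 m; q_5 = 0.83 × 1.41 × 3.5 = 4.096 m³/s
w_6 = (20.6 − 7.7)/2 = 6.45 m; q_6 = 0.85 × 1.14 × 6.45 = 6.250 m³/s
Stations 1, 7 contribute zero (depth or velocity is 0).
Q = Σ qᵢ = 13.51 m³/s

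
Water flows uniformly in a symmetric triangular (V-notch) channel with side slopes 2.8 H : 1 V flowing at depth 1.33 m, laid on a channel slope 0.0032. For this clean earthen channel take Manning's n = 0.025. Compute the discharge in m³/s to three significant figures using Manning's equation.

8.20 m³/s

A = z·y² = 2.8×1.33² = 4.953 m²
P = 2y√(1+z²) = 2×1.33×√(1+2.8²) = 7.909 m
R = A/P = 4.953/7.909 = 0.6263 m
Q = (1/n)·A·R^(2/3)·S^(1/2) = (1/0.025) × 4.953 × 0.6263^(2/3) × 0.0032^(1/2) = 8.203 m³/s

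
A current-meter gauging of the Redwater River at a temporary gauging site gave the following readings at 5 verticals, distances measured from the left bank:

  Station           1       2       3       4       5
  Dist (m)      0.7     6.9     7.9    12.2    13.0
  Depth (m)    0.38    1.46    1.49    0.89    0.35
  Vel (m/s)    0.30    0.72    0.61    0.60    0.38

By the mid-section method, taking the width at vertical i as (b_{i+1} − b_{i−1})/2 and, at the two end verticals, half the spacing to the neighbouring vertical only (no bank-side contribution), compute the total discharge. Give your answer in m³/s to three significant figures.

w_1 = (6.9 − 0.7)/2 = 3.1 m; q_1 = 0.30 × 0.38 × 3.1 = 0.3534 m³/s
w_2 = (7.9 − 0.7)/2 = 3.6 m; q_2 = 0.72 × 1.46 × 3.6 = 3.784 m³/s
w_3 = (12.2 − 6.9)/2 = 2.65 m; q_3 = 0.61 × 1.49 × 2.65 = 2.409 m³/s
w_4 = (13.0 − 7.9)/2 = 2.55 m; q_4 = 0.60 × 0.89 × 2.55 = 1.362 m³/s
w_5 = (13.0 − 12.2)/2 = 0.4 m; q_5 = 0.38 × 0.35 × 0.4 = 0.05320 m³/s
Q = Σ qᵢ = 7.961 m³/s

7.96 m³/s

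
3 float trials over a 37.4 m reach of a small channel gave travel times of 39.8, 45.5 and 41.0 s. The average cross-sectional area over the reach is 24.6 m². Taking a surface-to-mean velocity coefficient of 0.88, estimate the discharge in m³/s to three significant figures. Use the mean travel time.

t̄ = (39.8 + 45.5 + 41.0) / 3 = 42.1 s
v_surface = L / t̄ = 37.4 / 42.1 = 0.8884 m/s
v_mean = 0.88 × 0.8884 = 0.7818 m/s
Q = A × v_mean = 24.6 × 0.7818 = 19.23 m³/s

19.2 m³/s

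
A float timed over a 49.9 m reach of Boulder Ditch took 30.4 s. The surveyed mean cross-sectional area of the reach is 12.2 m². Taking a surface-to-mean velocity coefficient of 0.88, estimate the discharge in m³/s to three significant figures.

17.6 m³/s

v_surface = L / t̄ = 49.9 / 30.4 = 1.641 m/s
v_mean = 0.88 × 1.641 = 1.444 m/s
Q = A × v_mean = 12.2 × 1.444 = 17.62 m³/s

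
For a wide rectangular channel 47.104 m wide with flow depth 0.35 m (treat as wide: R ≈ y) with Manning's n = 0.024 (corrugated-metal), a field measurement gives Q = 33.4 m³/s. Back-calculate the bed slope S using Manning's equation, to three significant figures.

0.00958

A = b·y = 47.104 × 0.35 = 16.49 m²
Wide channel: R ≈ y = 0.35 m
S = (Q·n / (1·A·R^(2/3)))² = (33.4×0.024 / (1×16.49×0.4966))² = 0.009585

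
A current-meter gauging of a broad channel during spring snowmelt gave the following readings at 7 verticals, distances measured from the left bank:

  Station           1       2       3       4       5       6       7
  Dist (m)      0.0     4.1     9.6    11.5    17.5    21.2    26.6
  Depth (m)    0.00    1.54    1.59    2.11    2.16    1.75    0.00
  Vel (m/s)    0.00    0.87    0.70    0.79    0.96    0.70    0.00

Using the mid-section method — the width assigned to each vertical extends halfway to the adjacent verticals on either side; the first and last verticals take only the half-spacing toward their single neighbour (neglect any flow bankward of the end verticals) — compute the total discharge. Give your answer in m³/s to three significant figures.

w_2 = (9.6 − 0.0)/2 = 4.8 m; q_2 = 0.87 × 1.54 × 4.8 = 6.431 m³/s
w_3 = (11.5 − 4.1)/2 = 3.7 m; q_3 = 0.70 × 1.59 × 3.7 = 4.118 m³/s
w_4 = (17.5 − 9.6)/2 = 3.95 m; q_4 = 0.79 × 2.11 × 3.95 = 6.584 m³/s
w_5 = (21.2 − 11.5)/2 = 4.85 m; q_5 = 0.96 × 2.16 × 4.85 = 10.06 m³/s
w_6 = (26.6 − 17.5)/2 = 4.55 m; q_6 = 0.70 × 1.75 × 4.55 = 5.574 m³/s
Stations 1, 7 contribute zero (depth or velocity is 0).
Q = Σ qᵢ = 32.76 m³/s

32.8 m³/s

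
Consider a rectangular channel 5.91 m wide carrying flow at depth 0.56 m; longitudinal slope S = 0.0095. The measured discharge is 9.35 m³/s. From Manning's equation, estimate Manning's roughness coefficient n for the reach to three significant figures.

0.0209

A = b·y = 5.91 × 0.56 = 3.310 m²
P = b + 2y = 5.91 + 2×0.56 = 7.030 m
R = A/P = 3.310/7.030 = 0.4708 m
n = (1/Q)·A·R^(2/3)·S^(1/2) = (1/9.35) × 3.310 × 0.6052 × 0.09747 = 0.02088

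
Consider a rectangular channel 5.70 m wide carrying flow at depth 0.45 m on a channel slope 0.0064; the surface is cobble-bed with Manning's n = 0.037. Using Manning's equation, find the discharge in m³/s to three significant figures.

2.95 m³/s

A = b·y = 5.70 × 0.45 = 2.565 m²
P = b + 2y = 5.70 + 2×0.45 = 6.600 m
R = A/P = 2.565/6.600 = 0.3886 m
Q = (1/n)·A·R^(2/3)·S^(1/2) = (1/0.037) × 2.565 × 0.3886^(2/3) × 0.0064^(1/2) = 2.954 m³/s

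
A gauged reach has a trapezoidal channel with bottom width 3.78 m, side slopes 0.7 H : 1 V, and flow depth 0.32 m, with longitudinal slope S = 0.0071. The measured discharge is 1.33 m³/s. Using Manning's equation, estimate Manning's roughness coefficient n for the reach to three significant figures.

A = (b + z·y)·y = (3.78 + 0.7×0.32)×0.32 = 1.281 m²
P = b + 2y√(1+z²) = 3.78 + 2×0.32×√(1+0.7²) = 4.561 m
R = A/P = 1.281/4.561 = 0.2809 m
n = (1/Q)·A·R^(2/3)·S^(1/2) = (1/1.33) × 1.281 × 0.4289 × 0.08426 = 0.03482

0.0348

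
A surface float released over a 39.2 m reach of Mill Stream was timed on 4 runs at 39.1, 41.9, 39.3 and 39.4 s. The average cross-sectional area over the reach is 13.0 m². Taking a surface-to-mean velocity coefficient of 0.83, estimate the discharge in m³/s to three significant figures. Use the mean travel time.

10.6 m³/s

t̄ = (39.1 + 41.9 + 39.3 + 39.4) / 4 = 39.925 s
v_surface = L / t̄ = 39.2 / 39.925 = 0.9818 m/s
v_mean = 0.83 × 0.9818 = 0.8149 m/s
Q = A × v_mean = 13.0 × 0.8149 = 10.59 m³/s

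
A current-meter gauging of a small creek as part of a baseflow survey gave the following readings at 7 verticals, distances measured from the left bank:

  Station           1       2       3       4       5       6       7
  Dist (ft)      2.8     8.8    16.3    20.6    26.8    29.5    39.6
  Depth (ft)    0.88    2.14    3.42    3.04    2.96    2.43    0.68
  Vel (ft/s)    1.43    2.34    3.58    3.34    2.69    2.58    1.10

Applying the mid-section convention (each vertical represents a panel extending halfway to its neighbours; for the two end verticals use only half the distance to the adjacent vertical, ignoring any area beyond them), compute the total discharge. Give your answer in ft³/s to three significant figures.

242 ft³/s

w_1 = (8.8 − 2.8)/2 = 3 ft; q_1 = 1.43 × 0.88 × 3 = 3.775 ft³/s
w_2 = (16.3 − 2.8)/2 = 6.75 ft; q_2 = 2.34 × 2.14 × 6.75 = 33.80 ft³/s
w_3 = (20.6 − 8.8)/2 = 5.9 ft; q_3 = 3.58 × 3.42 × 5.9 = 72.24 ft³/s
w_4 = (26.8 − 16.3)/2 = 5.25 ft; q_4 = 3.34 × 3.04 × 5.25 = 53.31 ft³/s
w_5 = (29.5 − 20.6)/2 = 4.45 ft; q_5 = 2.69 × 2.96 × 4.45 = 35.43 ft³/s
w_6 = (39.6 − 26.8)/2 = 6.4 ft; q_6 = 2.58 × 2.43 × 6.4 = 40.12 ft³/s
w_7 = (39.6 − 29.5)/2 = 5.05 ft; q_7 = 1.10 × 0.68 × 5.05 = 3.777 ft³/s
Q = Σ qᵢ = 242.5 ft³/s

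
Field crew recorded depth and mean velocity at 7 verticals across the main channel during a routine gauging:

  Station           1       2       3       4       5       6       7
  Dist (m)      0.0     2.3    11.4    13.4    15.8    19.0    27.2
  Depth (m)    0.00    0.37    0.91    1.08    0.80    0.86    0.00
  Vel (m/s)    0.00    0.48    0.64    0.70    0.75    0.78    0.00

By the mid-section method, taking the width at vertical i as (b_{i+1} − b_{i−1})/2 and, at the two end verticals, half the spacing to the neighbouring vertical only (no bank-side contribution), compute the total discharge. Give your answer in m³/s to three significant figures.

w_2 = (11.4 − 0.0)/2 = 5.7 m; q_2 = 0.48 × 0.37 × 5.7 = 1.012 m³/s
w_3 = (13.4 − 2.3)/2 = 5.55 m; q_3 = 0.64 × 0.91 × 5.55 = 3.232 m³/s
w_4 = (15.8 − 11.4)/2 = 2.2 m; q_4 = 0.70 × 1.08 × 2.2 = 1.663 m³/s
w_5 = (19.0 − 13.4)/2 = 2.8 m; q_5 = 0.75 × 0.80 × 2.8 = 1.680 m³/s
w_6 = (27.2 − 15.8)/2 = 5.7 m; q_6 = 0.78 × 0.86 × 5.7 = 3.824 m³/s
Stations 1, 7 contribute zero (depth or velocity is 0).
Q = Σ qᵢ = 11.41 m³/s

11.4 m³/s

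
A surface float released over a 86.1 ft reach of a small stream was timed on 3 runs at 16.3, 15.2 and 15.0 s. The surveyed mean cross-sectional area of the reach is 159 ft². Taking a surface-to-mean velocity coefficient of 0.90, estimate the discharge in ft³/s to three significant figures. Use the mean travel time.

t̄ = (16.3 + 15.2 + 15.0) / 3 = 15.5 s
v_surface = L / t̄ = 86.1 / 15.5 = 5.555 ft/s
v_mean = 0.90 × 5.555 = 4.999 ft/s
Q = A × v_mean = 159 × 4.999 = 794.9 ft³/s

795 ft³/s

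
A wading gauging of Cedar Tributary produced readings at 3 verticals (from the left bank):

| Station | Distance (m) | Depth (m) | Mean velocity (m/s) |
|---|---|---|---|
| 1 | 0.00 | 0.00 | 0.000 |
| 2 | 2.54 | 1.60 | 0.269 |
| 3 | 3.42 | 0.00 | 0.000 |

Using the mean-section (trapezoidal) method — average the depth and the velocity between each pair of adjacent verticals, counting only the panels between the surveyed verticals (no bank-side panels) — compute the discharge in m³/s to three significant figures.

0.368 m³/s

Panel 1-2: Δb = 2.54 m, d̄ = (0.00+1.60)/2 = 0.8, v̄ = (0.000+0.269)/2 = 0.1345 → q = 2.54×0.8×0.1345 = 0.2733 m³/s
Panel 2-3: Δb = 0.88 m, d̄ = (1.60+0.00)/2 = 0.8, v̄ = (0.269+0.000)/2 = 0.1345 → q = 0.88×0.8×0.1345 = 0.09469 m³/s
Q = Σ q = 0.3680 m³/s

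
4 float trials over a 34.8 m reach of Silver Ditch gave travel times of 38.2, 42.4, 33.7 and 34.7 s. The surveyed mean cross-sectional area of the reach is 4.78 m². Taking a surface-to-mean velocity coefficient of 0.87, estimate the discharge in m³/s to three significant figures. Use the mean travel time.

3.89 m³/s

t̄ = (38.2 + 42.4 + 33.7 + 34.7) / 4 = 37.25 s
v_surface = L / t̄ = 34.8 / 37.25 = 0.9342 m/s
v_mean = 0.87 × 0.9342 = 0.8128 m/s
Q = A × v_mean = 4.78 × 0.8128 = 3.885 m³/s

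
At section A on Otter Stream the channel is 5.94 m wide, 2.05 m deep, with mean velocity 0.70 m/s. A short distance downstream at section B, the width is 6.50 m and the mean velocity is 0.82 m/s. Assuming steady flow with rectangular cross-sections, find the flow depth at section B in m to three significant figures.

Q = A₁V₁ = (5.94×2.05) × 0.70 = 8.524 m³/s
d₂ = Q/(b₂ V₂) = 8.524/(6.50×0.82) = 1.599 m

1.60 m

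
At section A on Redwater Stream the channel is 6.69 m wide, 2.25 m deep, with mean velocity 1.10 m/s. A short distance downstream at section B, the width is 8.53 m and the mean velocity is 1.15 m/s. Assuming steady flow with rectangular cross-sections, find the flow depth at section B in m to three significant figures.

Q = A₁V₁ = (6.69×2.25) × 1.10 = 16.56 m³/s
d₂ = Q/(b₂ V₂) = 16.56/(8.53×1.15) = 1.688 m

1.69 m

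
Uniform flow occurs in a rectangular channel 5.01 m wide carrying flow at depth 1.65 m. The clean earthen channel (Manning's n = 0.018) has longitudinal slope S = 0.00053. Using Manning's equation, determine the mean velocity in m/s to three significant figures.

A = b·y = 5.01 × 1.65 = 8.267 m²
P = b + 2y = 5.01 + 2×1.65 = 8.310 m
R = A/P = 8.267/8.310 = 0.9948 m
Q = (1/n)·A·R^(2/3)·S^(1/2) = (1/0.018) × 8.267 × 0.9948^(2/3) × 0.00053^(1/2) = 10.54 m³/s
V = Q/A = 10.54/8.267 = 1.275 m/s

1.27 m/s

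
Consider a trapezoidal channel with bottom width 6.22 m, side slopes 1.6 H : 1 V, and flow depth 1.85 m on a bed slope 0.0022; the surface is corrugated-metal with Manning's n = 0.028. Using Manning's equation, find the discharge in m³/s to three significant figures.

33.7 m³/s

A = (b + z·y)·y = (6.22 + 1.6×1.85)×1.85 = 16.98 m²
P = b + 2y√(1+z²) = 6.22 + 2×1.85×√(1+1.6²) = 13.20 m
R = A/P = 16.98/13.20 = 1.286 m
Q = (1/n)·A·R^(2/3)·S^(1/2) = (1/0.028) × 16.98 × 1.286^(2/3) × 0.0022^(1/2) = 33.65 m³/s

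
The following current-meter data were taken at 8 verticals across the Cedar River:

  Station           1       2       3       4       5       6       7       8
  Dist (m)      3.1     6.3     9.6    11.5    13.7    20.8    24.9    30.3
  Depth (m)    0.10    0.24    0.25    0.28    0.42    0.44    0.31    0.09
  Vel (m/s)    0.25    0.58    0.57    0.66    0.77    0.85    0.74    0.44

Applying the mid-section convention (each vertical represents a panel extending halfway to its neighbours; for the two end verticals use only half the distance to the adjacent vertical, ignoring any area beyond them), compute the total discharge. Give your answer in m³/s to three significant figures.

6.04 m³/s

w_1 = (6.3 − 3.1)/2 = 1.6 m; q_1 = 0.25 × 0.10 × 1.6 = 0.04000 m³/s
w_2 = (9.6 − 3.1)/2 = 3.25 m; q_2 = 0.58 × 0.24 × 3.25 = 0.4524 m³/s
w_3 = (11.5 − 6.3)/2 = 2.6 m; q_3 = 0.57 × 0.25 × 2.6 = 0.3705 m³/s
w_4 = (13.7 − 9.6)/2 = 2.05 m; q_4 = 0.66 × 0.28 × 2.05 = 0.3788 m³/s
w_5 = (20.8 − 11.5)/2 = 4.65 m; q_5 = 0.77 × 0.42 × 4.65 = 1.504 m³/s
w_6 = (24.9 − 13.7)/2 = 5.6 m; q_6 = 0.85 × 0.44 × 5.6 = 2.094 m³/s
w_7 = (30.3 − 20.8)/2 = 4.75 m; q_7 = 0.74 × 0.31 × 4.75 = 1.090 m³/s
w_8 = (30.3 − 24.9)/2 = 2.7 m; q_8 = 0.44 × 0.09 × 2.7 = 0.1069 m³/s
Q = Σ qᵢ = 6.037 m³/s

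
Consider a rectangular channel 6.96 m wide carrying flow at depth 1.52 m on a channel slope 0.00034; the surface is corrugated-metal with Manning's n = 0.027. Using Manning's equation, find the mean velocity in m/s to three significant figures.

0.709 m/s

A = b·y = 6.96 × 1.52 = 10.58 m²
P = b + 2y = 6.96 + 2×1.52 = 10.00 m
R = A/P = 10.58/10.00 = 1.058 m
Q = (1/n)·A·R^(2/3)·S^(1/2) = (1/0.027) × 10.58 × 1.058^(2/3) × 0.00034^(1/2) = 7.501 m³/s
V = Q/A = 7.501/10.58 = 0.7091 m/s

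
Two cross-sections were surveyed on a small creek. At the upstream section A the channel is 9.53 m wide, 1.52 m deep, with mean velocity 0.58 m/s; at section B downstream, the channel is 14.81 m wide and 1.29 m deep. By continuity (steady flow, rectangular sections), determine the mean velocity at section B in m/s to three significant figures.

0.440 m/s

Q = A₁V₁ = (9.53×1.52) × 0.58 = 8.402 m³/s
A₂ = 14.81 × 1.29 = 19.10 m²
V₂ = Q/A₂ = 8.402/19.10 = 0.4398 m/s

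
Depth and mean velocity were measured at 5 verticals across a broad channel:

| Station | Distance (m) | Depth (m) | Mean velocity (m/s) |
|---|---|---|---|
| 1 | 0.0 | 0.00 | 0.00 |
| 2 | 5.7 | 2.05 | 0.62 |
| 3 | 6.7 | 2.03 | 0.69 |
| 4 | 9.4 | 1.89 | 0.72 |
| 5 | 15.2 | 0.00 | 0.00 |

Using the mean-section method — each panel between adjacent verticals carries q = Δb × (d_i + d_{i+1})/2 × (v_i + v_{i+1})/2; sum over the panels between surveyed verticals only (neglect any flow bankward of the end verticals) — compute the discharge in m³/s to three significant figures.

8.85 m³/s

Panel 1-2: Δb = 5.7 m, d̄ = (0.00+2.05)/2 = 1.025, v̄ = (0.00+0.62)/2 = 0.31 → q = 5.7×1.025×0.31 = 1.811 m³/s
Panel 2-3: Δb = 1 m, d̄ = (2.05+2.03)/2 = 2.04, v̄ = (0.62+0.69)/2 = 0.655 → q = 1×2.04×0.655 = 1.336 m³/s
Panel 3-4: Δb = 2.7 m, d̄ = (2.03+1.89)/2 = 1.96, v̄ = (0.69+0.72)/2 = 0.705 → q = 2.7×1.96×0.705 = 3.731 m³/s
Panel 4-5: Δb = 5.8 m, d̄ = (1.89+0.00)/2 = 0.945, v̄ = (0.72+0.00)/2 = 0.36 → q = 5.8×0.945×0.36 = 1.973 m³/s
Q = Σ q = 8.851 m³/s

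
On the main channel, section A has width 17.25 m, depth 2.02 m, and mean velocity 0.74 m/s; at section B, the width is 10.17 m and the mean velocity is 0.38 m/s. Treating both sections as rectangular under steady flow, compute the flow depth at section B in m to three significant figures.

Q = A₁V₁ = (17.25×2.02) × 0.74 = 25.79 m³/s
d₂ = Q/(b₂ V₂) = 25.79/(10.17×0.38) = 6.672 m

6.67 m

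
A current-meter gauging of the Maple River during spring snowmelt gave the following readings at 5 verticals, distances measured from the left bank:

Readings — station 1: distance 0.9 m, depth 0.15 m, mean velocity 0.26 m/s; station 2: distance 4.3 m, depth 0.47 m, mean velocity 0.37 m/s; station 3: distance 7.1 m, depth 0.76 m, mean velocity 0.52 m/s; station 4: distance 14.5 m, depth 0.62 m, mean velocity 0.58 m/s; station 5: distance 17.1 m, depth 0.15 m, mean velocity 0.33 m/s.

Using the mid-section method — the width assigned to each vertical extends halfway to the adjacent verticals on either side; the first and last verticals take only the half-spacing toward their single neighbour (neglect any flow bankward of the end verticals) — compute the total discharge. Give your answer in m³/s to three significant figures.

w_1 = (4.3 − 0.9)/2 = 1.7 m; q_1 = 0.26 × 0.15 × 1.7 = 0.06630 m³/s
w_2 = (7.1 − 0.9)/2 = 3.1 m; q_2 = 0.37 × 0.47 × 3.1 = 0.5391 m³/s
w_3 = (14.5 − 4.3)/2 = 5.1 m; q_3 = 0.52 × 0.76 × 5.1 = 2.016 m³/s
w_4 = (17.1 − 7.1)/2 = 5 m; q_4 = 0.58 × 0.62 × 5 = 1.798 m³/s
w_5 = (17.1 − 14.5)/2 = 1.3 m; q_5 = 0.33 × 0.15 × 1.3 = 0.06435 m³/s
Q = Σ qᵢ = 4.483 m³/s

4.48 m³/s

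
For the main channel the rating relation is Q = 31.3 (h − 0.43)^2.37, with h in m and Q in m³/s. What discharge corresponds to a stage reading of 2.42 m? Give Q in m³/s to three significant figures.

Q = 31.3 × (2.42 − 0.43)^2.37 = 31.3 × 1.99^2.37 = 159.9 m³/s

160 m³/s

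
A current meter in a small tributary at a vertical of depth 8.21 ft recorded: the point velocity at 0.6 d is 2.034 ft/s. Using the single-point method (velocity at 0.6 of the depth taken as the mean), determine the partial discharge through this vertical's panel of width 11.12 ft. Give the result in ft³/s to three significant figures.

v̄ = v₀.₆ = 2.034 ft/s
q = v̄ × d × w = 2.034 × 8.21 × 11.12 = 185.7 ft³/s

186 ft³/s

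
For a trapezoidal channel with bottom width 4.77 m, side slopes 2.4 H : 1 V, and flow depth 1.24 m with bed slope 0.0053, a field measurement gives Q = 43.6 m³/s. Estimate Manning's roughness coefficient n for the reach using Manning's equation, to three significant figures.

A = (b + z·y)·y = (4.77 + 2.4×1.24)×1.24 = 9.605 m²
P = b + 2y√(1+z²) = 4.77 + 2×1.24×√(1+2.4²) = 11.22 m
R = A/P = 9.605/11.22 = 0.8562 m
n = (1/Q)·A·R^(2/3)·S^(1/2) = (1/43.6) × 9.605 × 0.9017 × 0.07280 = 0.01446

0.0145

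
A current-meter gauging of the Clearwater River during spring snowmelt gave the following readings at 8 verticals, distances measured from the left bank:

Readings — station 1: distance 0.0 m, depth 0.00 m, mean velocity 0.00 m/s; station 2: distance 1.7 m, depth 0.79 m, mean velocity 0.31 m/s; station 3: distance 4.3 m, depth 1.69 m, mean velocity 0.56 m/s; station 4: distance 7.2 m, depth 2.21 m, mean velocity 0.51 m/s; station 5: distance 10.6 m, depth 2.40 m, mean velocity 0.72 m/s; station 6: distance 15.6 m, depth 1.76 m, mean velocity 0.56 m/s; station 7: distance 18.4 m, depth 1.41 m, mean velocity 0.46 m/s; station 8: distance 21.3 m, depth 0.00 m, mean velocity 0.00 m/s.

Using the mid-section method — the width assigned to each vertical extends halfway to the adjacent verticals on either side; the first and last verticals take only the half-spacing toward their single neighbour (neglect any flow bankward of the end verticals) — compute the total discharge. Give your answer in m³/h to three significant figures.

70700 m³/h

w_2 = (4.3 − 0.0)/2 = 2.15 m; q_2 = 0.31 × 0.79 × 2.15 = 0.5265 m³/s
w_3 = (7.2 − 1.7)/2 = 2.75 m; q_3 = 0.56 × 1.69 × 2.75 = 2.603 m³/s
w_4 = (10.6 − 4.3)/2 = 3.15 m; q_4 = 0.51 × 2.21 × 3.15 = 3.550 m³/s
w_5 = (15.6 − 7.2)/2 = 4.2 m; q_5 = 0.72 × 2.40 × 4.2 = 7.258 m³/s
w_6 = (18.4 − 10.6)/2 = 3.9 m; q_6 = 0.56 × 1.76 × 3.9 = 3.844 m³/s
w_7 = (21.3 − 15.6)/2 = 2.85 m; q_7 = 0.46 × 1.41 × 2.85 = 1.849 m³/s
Stations 1, 8 contribute zero (depth or velocity is 0).
Q = Σ qᵢ = 19.63 m³/s
= 19.63 × 3600 = 70670 m³/h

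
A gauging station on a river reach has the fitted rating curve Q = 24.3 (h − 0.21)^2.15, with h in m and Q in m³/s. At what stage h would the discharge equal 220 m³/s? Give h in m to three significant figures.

h − h₀ = (Q/C)^(1/b) = (220/24.3)^(1/2.15) = 2.786 m
h = 0.21 + 2.786 = 2.996 m

3.00 m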